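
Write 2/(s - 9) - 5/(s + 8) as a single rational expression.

Common denominator (s - 9)(s + 8). Numerator: 2(s + 8) - 5(s - 9) = (2s + 16) - (5s - 45) = -3s + 61
Result: (-3s + 61)/[(s - 9)(s + 8)]


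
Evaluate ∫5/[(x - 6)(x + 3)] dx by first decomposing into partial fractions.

Decompose: 5/[(x - 6)(x + 3)] = (5/9)/(x - 6) - (5/9)/(x + 3). Integrate each term: (5/9) ln|(x - 6)| - (5/9) ln|(x + 3)| + C


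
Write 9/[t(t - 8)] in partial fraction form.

9/t(t - 8) = A/t + B/(t - 8). A = 9/(0 - 8) = -9/8, B = 9/(8 - 0) = 9/8
Result: (-9/8)/t + (9/8)/(t - 8)


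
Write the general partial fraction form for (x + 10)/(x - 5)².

Repeated linear factor: α/(x - 5) + β/(x - 5)²


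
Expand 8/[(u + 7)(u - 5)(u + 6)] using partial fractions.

Using cover-up method: P = 2/3, Q = 2/33, R = -8/11
Result: (2/3)/(u + 7) + (2/33)/(u - 5) - (8/11)/(u + 6)


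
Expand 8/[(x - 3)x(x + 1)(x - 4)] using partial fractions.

Using Heaviside cover-up: (-2/3)/(x - 3) + (2/3)/x - (2/5)/(x + 1) + (2/5)/(x - 4)


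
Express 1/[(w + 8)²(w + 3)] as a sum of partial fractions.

Cover-up at w=-3: γ = 1/(-3 + 8)² = 1/25. Cover-up at w=-8: β = 1/(-8 + 3) = -1/5. Comparing w² coeff: α = -γ = -1/25
Result: (-1/25)/(w + 8) - (1/5)/(w + 8)² + (1/25)/(w + 3)


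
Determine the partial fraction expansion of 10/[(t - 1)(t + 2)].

10/(t - 1)(t + 2) = A/(t - 1) + B/(t + 2). A = 10/(1 + 2) = 10/3, B = 10/(-2 - 1) = -10/3
Result: (10/3)/(t - 1) - (10/3)/(t + 2)


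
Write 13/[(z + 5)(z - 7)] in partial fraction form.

13/(z + 5)(z - 7) = α/(z + 5) + β/(z - 7). α = 13/(-5 - 7) = -13/12, β = 13/(7 + 5) = 13/12
Result: (-13/12)/(z + 5) + (13/12)/(z - 7)


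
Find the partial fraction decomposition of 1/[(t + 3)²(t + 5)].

Cover-up at t=-5: γ = 1/(-5 + 3)² = 1/4. Cover-up at t=-3: β = 1/(-3 + 5) = 1/2. Comparing t² coeff: α = -γ = -1/4
Result: (-1/4)/(t + 3) + (1/2)/(t + 3)² + (1/4)/(t + 5)


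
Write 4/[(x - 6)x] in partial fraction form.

4/(x - 6)x = A/(x - 6) + B/x. A = 4/(6 - 0) = 2/3, B = 4/(0 - 6) = -2/3
Result: (2/3)/(x - 6) - (2/3)/x


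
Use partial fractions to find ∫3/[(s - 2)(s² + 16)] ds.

Cover-up at s=2: α = 3/(2²+16) = 3/20. Coeff matching: β = -3/20, γ = -3/10. Decomposition: (3/20)/(s - 2) - ((3/20)s + 3/10)/(s² + 16). Integrate: linear → ln, quadratic → (1/2)ln + arctan: (3/20) ln|(s - 2)| - (3/40) ln(s² + 16) - (3/40) arctan(s/4) + C


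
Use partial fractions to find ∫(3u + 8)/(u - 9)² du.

Decompose: P = 3, Q = 3·9 + 8 = 35, so (3u + 8)/(u - 9)² = 3/(u - 9) + 35/(u - 9)². Integrate: ∫ P/(u - 9) du = 3 ln|(u - 9)|; ∫ Q/(u - 9)² du = -35/(u - 9). Sum: 3 ln|(u - 9)| - 35/(u - 9) + C


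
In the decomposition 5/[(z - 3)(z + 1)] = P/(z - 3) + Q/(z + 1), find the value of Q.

Cover-up at z = -1: Q = 5/(-1 - 3) = -5/4


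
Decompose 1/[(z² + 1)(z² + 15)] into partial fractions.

Coefficient matching gives A = C = 0, B = 1/(15-1) = 1/14, D = -B = -1/14
Result: (1/14)/(z² + 1) - (1/14)/(z² + 15)


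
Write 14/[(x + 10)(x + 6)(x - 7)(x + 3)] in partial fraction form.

Using Heaviside cover-up: (-1/34)/(x + 10) + (7/78)/(x + 6) + (7/1105)/(x - 7) - (1/15)/(x + 3)


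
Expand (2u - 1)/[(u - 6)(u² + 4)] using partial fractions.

At u=6: A = (2·6 - 1)/(6² + 4) = 11/40. B = -A = -11/40, C = 2 - 6·A = 7/20
Result: (11/40)/(u - 6) - ((11/40)u - 7/20)/(u² + 4)


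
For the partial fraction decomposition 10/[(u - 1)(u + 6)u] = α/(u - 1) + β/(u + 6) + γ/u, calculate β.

Cover-up at u = -6: β = 10/[(-6 - 1)(-6 - 0)] = 10/[(-7)(-6)] = 10/42 = 5/21


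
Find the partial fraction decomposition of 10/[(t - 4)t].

10/(t - 4)t = A/(t - 4) + B/t. A = 10/(4 - 0) = 5/2, B = 10/(0 - 4) = -5/2
Result: (5/2)/(t - 4) - (5/2)/t


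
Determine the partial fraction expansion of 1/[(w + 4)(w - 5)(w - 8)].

Using cover-up method: α = 1/108, β = -1/27, γ = 1/36
Result: (1/108)/(w + 4) - (1/27)/(w - 5) + (1/36)/(w - 8)


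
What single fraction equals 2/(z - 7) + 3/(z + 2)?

Common denominator (z - 7)(z + 2). Numerator: 2(z + 2) + 3(z - 7) = (2z + 4) + (3z - 21) = 5z - 17
Result: (5z - 17)/[(z - 7)(z + 2)]


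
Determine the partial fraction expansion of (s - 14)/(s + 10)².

(s - 14) = P(s + 10) + Q. At s = -10: Q = 1·(-10) - 14 = -24. Coeff of s: P = 1
Result: 1/(s + 10) - 24/(s + 10)²


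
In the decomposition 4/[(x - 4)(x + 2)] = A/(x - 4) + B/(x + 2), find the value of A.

Cover-up at x = 4: A = 4/(4 + 2) = 4/6 = 2/3


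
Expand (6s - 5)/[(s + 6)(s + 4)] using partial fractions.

At s=-6: α = (6·(-6) - 5)/(-6 + 4) = 41/2. At s=-4: β = (6·(-4) - 5)/(-4 + 6) = -29/2
Result: (41/2)/(s + 6) - (29/2)/(s + 4)


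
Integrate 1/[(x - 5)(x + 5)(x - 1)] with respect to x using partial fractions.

Cover-up: A = 1/40, B = 1/60, C = -1/24. Decomposition: (1/40)/(x - 5) + (1/60)/(x + 5) - (1/24)/(x - 1). Integrate each term: (1/40) ln|(x - 5)| + (1/60) ln|(x + 5)| - (1/24) ln|(x - 1)| + C


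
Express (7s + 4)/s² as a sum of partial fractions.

(7s + 4) = As + B. At s = 0: B = 7·0 + 4 = 4. Coeff of s: A = 7
Result: 7/s + 4/s²


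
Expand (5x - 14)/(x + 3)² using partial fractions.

(5x - 14) = α(x + 3) + β. At x = -3: β = 5·(-3) - 14 = -29. Coeff of x: α = 5
Result: 5/(x + 3) - 29/(x + 3)²


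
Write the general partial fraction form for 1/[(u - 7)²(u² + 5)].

Repeated linear + quadratic: A/(u - 7) + B/(u - 7)² + (Cu + D)/(u² + 5)


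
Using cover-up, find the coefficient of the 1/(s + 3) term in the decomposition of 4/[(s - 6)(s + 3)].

Cover (s + 3), set s=-3: 4/((s - 6) at s=-3) = 4/(-9) = -4/9


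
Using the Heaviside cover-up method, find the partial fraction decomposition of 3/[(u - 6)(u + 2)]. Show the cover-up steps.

Cover (u - 6): set u=6, get α = 3/(6 + 2) = 3/8. Cover (u + 2): set u=-2, get β = 3/(-2 - 6) = -3/8.
Result: (3/8)/(u - 6) - (3/8)/(u + 2)


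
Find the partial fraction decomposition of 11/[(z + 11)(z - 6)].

11/(z + 11)(z - 6) = α/(z + 11) + β/(z - 6). α = 11/(-11 - 6) = -11/17, β = 11/(6 + 11) = 11/17
Result: (-11/17)/(z + 11) + (11/17)/(z - 6)


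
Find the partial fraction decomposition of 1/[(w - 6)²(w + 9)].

Cover-up at w=-9: R = 1/(-9 - 6)² = 1/225. Cover-up at w=6: Q = 1/(6 + 9) = 1/15. Comparing w² coeff: P = -R = -1/225
Result: (-1/225)/(w - 6) + (1/15)/(w - 6)² + (1/225)/(w + 9)


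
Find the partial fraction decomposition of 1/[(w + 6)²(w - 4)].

Cover-up at w=4: C = 1/(4 + 6)² = 1/100. Cover-up at w=-6: B = 1/(-6 - 4) = -1/10. Comparing w² coeff: A = -C = -1/100
Result: (-1/100)/(w + 6) - (1/10)/(w + 6)² + (1/100)/(w - 4)


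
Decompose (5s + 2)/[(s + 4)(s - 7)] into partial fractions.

At s=-4: P = (5·(-4) + 2)/(-4 - 7) = 18/11. At s=7: Q = (5·7 + 2)/(7 + 4) = 37/11
Result: (18/11)/(s + 4) + (37/11)/(s - 7)


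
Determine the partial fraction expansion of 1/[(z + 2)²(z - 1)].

Cover-up at z=1: R = 1/(1 + 2)² = 1/9. Cover-up at z=-2: Q = 1/(-2 - 1) = -1/3. Comparing z² coeff: P = -R = -1/9
Result: (-1/9)/(z + 2) - (1/3)/(z + 2)² + (1/9)/(z - 1)


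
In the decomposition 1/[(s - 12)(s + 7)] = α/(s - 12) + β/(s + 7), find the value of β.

Cover-up at s = -7: β = 1/(-7 - 12) = -1/19


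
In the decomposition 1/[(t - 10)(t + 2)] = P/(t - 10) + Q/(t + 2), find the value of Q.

Cover-up at t = -2: Q = 1/(-2 - 10) = -1/12


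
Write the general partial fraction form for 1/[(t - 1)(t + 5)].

Distinct linear factors: A/(t - 1) + B/(t + 5)


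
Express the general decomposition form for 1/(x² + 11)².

Repeated quadratic factor: (Ax + B)/(x² + 11) + (Cx + D)/(x² + 11)²


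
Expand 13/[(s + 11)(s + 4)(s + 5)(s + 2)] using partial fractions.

Using Heaviside cover-up: (-13/378)/(s + 11) - (13/14)/(s + 4) + (13/18)/(s + 5) + (13/54)/(s + 2)


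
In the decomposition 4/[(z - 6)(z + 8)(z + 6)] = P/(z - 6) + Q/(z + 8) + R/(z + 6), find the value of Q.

Cover-up at z = -8: Q = 4/[(-8 - 6)(-8 + 6)] = 4/[(-14)(-2)] = 4/28 = 1/7


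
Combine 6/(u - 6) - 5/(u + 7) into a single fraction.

Common denominator (u - 6)(u + 7). Numerator: 6(u + 7) - 5(u - 6) = (6u + 42) - (5u - 30) = u + 72
Result: (u + 72)/[(u - 6)(u + 7)]


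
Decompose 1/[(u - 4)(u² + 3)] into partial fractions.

Cover-up at u = 4: P = 1/(4² + 3) = 1/19. Then Q = -P = -1/19, R = -P·(0 + 4) = -4/19
Result: (1/19)/(u - 4) - ((1/19)u + 4/19)/(u² + 3)


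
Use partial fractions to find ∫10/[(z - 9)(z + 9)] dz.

Decompose: 10/[(z - 9)(z + 9)] = (5/9)/(z - 9) - (5/9)/(z + 9). Integrate each term: (5/9) ln|(z - 9)| - (5/9) ln|(z + 9)| + C


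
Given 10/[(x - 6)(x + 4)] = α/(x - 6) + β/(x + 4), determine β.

Cover-up at x = -4: β = 10/(-4 - 6) = -10/10 = -1


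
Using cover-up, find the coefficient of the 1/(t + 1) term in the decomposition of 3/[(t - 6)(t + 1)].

Cover (t + 1), set t=-1: 3/((t - 6) at t=-1) = 3/(-7) = -3/7


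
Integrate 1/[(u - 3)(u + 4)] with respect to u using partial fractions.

Decompose: 1/[(u - 3)(u + 4)] = (1/7)/(u - 3) - (1/7)/(u + 4). Integrate each term: (1/7) ln|(u - 3)| - (1/7) ln|(u + 4)| + C


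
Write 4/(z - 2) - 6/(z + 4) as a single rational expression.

Common denominator (z - 2)(z + 4). Numerator: 4(z + 4) - 6(z - 2) = (4z + 16) - (6z - 12) = -2z + 28
Result: (-2z + 28)/[(z - 2)(z + 4)]


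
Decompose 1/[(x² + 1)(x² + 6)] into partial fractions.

Coefficient matching gives A = C = 0, B = 1/(6-1) = 1/5, D = -B = -1/5
Result: (1/5)/(x² + 1) - (1/5)/(x² + 6)


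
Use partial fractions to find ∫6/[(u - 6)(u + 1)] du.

Decompose: 6/[(u - 6)(u + 1)] = (6/7)/(u - 6) - (6/7)/(u + 1). Integrate each term: (6/7) ln|(u - 6)| - (6/7) ln|(u + 1)| + C


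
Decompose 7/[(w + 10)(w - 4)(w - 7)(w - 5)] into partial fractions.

Using Heaviside cover-up: (-1/510)/(w + 10) + (1/6)/(w - 4) + (7/102)/(w - 7) - (7/30)/(w - 5)


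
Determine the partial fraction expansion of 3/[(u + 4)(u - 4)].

3/(u + 4)(u - 4) = P/(u + 4) + Q/(u - 4). P = 3/(-4 - 4) = -3/8, Q = 3/(4 + 4) = 3/8
Result: (-3/8)/(u + 4) + (3/8)/(u - 4)


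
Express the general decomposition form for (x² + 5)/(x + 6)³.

Repeated linear factor (power 3): A/(x + 6) + B/(x + 6)² + C/(x + 6)³


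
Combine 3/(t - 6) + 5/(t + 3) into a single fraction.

Common denominator (t - 6)(t + 3). Numerator: 3(t + 3) + 5(t - 6) = (3t + 9) + (5t - 30) = 8t - 21
Result: (8t - 21)/[(t - 6)(t + 3)]


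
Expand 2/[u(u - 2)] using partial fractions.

2/u(u - 2) = α/u + β/(u - 2). α = 2/(0 - 2) = -1, β = 2/(2 - 0) = 1
Result: -1/u + 1/(u - 2)


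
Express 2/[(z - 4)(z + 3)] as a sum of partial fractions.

2/(z - 4)(z + 3) = P/(z - 4) + Q/(z + 3). P = 2/(4 + 3) = 2/7, Q = 2/(-3 - 4) = -2/7
Result: (2/7)/(z - 4) - (2/7)/(z + 3)


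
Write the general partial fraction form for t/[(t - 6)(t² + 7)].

Linear + irreducible quadratic: α/(t - 6) + (βt + γ)/(t² + 7)


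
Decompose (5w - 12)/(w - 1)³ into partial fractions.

(5w - 12) = α(w - 1)² + β(w - 1) + γ. At w = 1: γ = 5·1 - 12 = -7. Coefficients: α = 0, β = 5
Result: 5/(w - 1)² - 7/(w - 1)³


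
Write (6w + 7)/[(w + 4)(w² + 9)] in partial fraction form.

At w=-4: A = (6·(-4) + 7)/((-4)² + 9) = -17/25. B = -A = 17/25, C = 6 - (-4)·A = 82/25
Result: (-17/25)/(w + 4) + ((17/25)w + 82/25)/(w² + 9)


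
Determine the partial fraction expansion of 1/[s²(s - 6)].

Cover-up at s=6: R = 1/(6 - 0)² = 1/36. Cover-up at s=0: Q = 1/(0 - 6) = -1/6. Comparing s² coeff: P = -R = -1/36
Result: (-1/36)/s - (1/6)/s² + (1/36)/(s - 6)


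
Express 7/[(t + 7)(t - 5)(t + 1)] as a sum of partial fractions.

Using cover-up method: A = 7/72, B = 7/72, C = -7/36
Result: (7/72)/(t + 7) + (7/72)/(t - 5) - (7/36)/(t + 1)


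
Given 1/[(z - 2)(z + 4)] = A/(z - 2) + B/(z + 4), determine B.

Cover-up at z = -4: B = 1/(-4 - 2) = -1/6


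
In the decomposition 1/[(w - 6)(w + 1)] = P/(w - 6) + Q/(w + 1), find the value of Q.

Cover-up at w = -1: Q = 1/(-1 - 6) = -1/7


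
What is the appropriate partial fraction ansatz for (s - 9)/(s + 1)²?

Repeated linear factor: P/(s + 1) + Q/(s + 1)²


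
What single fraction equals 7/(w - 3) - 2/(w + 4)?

Common denominator (w - 3)(w + 4). Numerator: 7(w + 4) - 2(w - 3) = (7w + 28) - (2w - 6) = 5w + 34
Result: (5w + 34)/[(w - 3)(w + 4)]


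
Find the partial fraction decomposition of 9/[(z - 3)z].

9/(z - 3)z = A/(z - 3) + B/z. A = 9/(3 - 0) = 3, B = 9/(0 - 3) = -3
Result: 3/(z - 3) - 3/z


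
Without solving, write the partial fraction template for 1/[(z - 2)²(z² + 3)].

Repeated linear + quadratic: α/(z - 2) + β/(z - 2)² + (γz + δ)/(z² + 3)


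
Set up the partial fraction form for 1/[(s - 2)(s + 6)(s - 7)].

Three distinct linear factors: A/(s - 2) + B/(s + 6) + C/(s - 7)


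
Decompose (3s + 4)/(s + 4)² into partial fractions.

(3s + 4) = P(s + 4) + Q. At s = -4: Q = 3·(-4) + 4 = -8. Coeff of s: P = 3
Result: 3/(s + 4) - 8/(s + 4)²


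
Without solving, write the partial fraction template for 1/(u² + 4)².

Repeated quadratic factor: (Au + B)/(u² + 4) + (Cu + D)/(u² + 4)²


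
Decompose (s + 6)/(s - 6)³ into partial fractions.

(s + 6) = α(s - 6)² + β(s - 6) + γ. At s = 6: γ = 1·6 + 6 = 12. Coefficients: α = 0, β = 1
Result: 1/(s - 6)² + 12/(s - 6)³


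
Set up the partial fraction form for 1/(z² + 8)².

Repeated quadratic factor: (Az + B)/(z² + 8) + (Cz + D)/(z² + 8)²


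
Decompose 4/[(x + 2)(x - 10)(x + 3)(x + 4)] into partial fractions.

Using Heaviside cover-up: (-1/6)/(x + 2) + (1/546)/(x - 10) + (4/13)/(x + 3) - (1/7)/(x + 4)


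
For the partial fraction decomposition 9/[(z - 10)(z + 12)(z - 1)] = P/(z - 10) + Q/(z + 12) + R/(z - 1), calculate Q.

Cover-up at z = -12: Q = 9/[(-12 - 10)(-12 - 1)] = 9/[(-22)(-13)] = 9/286


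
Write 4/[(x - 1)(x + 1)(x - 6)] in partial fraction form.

Using cover-up method: A = -2/5, B = 2/7, C = 4/35
Result: (-2/5)/(x - 1) + (2/7)/(x + 1) + (4/35)/(x - 6)


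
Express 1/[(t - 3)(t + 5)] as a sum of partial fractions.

1/(t - 3)(t + 5) = P/(t - 3) + Q/(t + 5). P = 1/(3 + 5) = 1/8, Q = 1/(-5 - 3) = -1/8
Result: (1/8)/(t - 3) - (1/8)/(t + 5)


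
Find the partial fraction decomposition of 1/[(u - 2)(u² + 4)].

Cover-up at u = 2: α = 1/(2² + 4) = 1/8. Then β = -α = -1/8, γ = -α·(0 + 2) = -1/4
Result: (1/8)/(u - 2) - ((1/8)u + 1/4)/(u² + 4)


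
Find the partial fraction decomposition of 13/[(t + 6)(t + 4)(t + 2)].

Using cover-up method: P = 13/8, Q = -13/4, R = 13/8
Result: (13/8)/(t + 6) - (13/4)/(t + 4) + (13/8)/(t + 2)


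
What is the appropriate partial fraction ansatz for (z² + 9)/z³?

Repeated linear factor (power 3): A/z + B/z² + C/z³


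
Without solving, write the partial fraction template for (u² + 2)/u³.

Repeated linear factor (power 3): α/u + β/u² + γ/u³


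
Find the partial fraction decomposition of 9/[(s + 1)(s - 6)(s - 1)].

Using cover-up method: α = 9/14, β = 9/35, γ = -9/10
Result: (9/14)/(s + 1) + (9/35)/(s - 6) - (9/10)/(s - 1)


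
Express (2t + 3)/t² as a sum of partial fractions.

(2t + 3) = At + B. At t = 0: B = 2·0 + 3 = 3. Coeff of t: A = 2
Result: 2/t + 3/t²


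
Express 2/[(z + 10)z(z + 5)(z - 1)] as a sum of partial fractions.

Using Heaviside cover-up: (-1/275)/(z + 10) - (1/25)/z + (1/75)/(z + 5) + (1/33)/(z - 1)


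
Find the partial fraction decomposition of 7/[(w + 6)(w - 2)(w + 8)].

Using cover-up method: α = -7/16, β = 7/80, γ = 7/20
Result: (-7/16)/(w + 6) + (7/80)/(w - 2) + (7/20)/(w + 8)


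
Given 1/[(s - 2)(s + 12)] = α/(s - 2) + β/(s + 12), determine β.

Cover-up at s = -12: β = 1/(-12 - 2) = -1/14


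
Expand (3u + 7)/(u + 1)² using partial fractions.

(3u + 7) = P(u + 1) + Q. At u = -1: Q = 3·(-1) + 7 = 4. Coeff of u: P = 3
Result: 3/(u + 1) + 4/(u + 1)²


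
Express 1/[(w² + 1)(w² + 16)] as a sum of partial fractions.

Coefficient matching gives A = C = 0, B = 1/(16-1) = 1/15, D = -B = -1/15
Result: (1/15)/(w² + 1) - (1/15)/(w² + 16)


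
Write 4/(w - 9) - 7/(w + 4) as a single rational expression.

Common denominator (w - 9)(w + 4). Numerator: 4(w + 4) - 7(w - 9) = (4w + 16) - (7w - 63) = -3w + 79
Result: (-3w + 79)/[(w - 9)(w + 4)]


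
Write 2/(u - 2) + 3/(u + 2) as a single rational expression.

Common denominator (u - 2)(u + 2). Numerator: 2(u + 2) + 3(u - 2) = (2u + 4) + (3u - 6) = 5u - 2
Result: (5u - 2)/[(u - 2)(u + 2)]


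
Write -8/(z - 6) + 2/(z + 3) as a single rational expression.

Common denominator (z - 6)(z + 3). Numerator: -8(z + 3) + 2(z - 6) = (-8z - 24) + (2z - 12) = -6z - 36
Result: (-6z - 36)/[(z - 6)(z + 3)]


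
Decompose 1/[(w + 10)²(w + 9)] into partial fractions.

Cover-up at w=-9: C = 1/(-9 + 10)² = 1. Cover-up at w=-10: B = 1/(-10 + 9) = -1. Comparing w² coeff: A = -C = -1
Result: -1/(w + 10) - 1/(w + 10)² + 1/(w + 9)


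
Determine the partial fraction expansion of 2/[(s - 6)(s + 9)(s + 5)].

Using cover-up method: α = 2/165, β = 1/30, γ = -1/22
Result: (2/165)/(s - 6) + (1/30)/(s + 9) - (1/22)/(s + 5)


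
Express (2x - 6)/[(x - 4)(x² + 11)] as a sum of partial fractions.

At x=4: P = (2·4 - 6)/(4² + 11) = 2/27. Q = -P = -2/27, R = 2 - 4·P = 46/27
Result: (2/27)/(x - 4) - ((2/27)x - 46/27)/(x² + 11)


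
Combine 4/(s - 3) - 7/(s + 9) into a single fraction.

Common denominator (s - 3)(s + 9). Numerator: 4(s + 9) - 7(s - 3) = (4s + 36) - (7s - 21) = -3s + 57
Result: (-3s + 57)/[(s - 3)(s + 9)]


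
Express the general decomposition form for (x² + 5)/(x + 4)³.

Repeated linear factor (power 3): α/(x + 4) + β/(x + 4)² + γ/(x + 4)³


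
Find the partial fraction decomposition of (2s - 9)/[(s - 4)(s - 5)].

At s=4: α = (2·4 - 9)/(4 - 5) = 1. At s=5: β = (2·5 - 9)/(5 - 4) = 1
Result: 1/(s - 4) + 1/(s - 5)


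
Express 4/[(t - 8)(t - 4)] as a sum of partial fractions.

4/(t - 8)(t - 4) = P/(t - 8) + Q/(t - 4). P = 4/(8 - 4) = 1, Q = 4/(4 - 8) = -1
Result: 1/(t - 8) - 1/(t - 4)


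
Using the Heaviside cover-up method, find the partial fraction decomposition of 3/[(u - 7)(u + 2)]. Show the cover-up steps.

Cover (u - 7): set u=7, get α = 3/(7 + 2) = 1/3. Cover (u + 2): set u=-2, get β = 3/(-2 - 7) = -1/3.
Result: (1/3)/(u - 7) - (1/3)/(u + 2)


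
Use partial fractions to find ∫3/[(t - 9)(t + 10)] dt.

Decompose: 3/[(t - 9)(t + 10)] = (3/19)/(t - 9) - (3/19)/(t + 10). Integrate each term: (3/19) ln|(t - 9)| - (3/19) ln|(t + 10)| + C


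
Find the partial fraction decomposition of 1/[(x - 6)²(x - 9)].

Cover-up at x=9: γ = 1/(9 - 6)² = 1/9. Cover-up at x=6: β = 1/(6 - 9) = -1/3. Comparing x² coeff: α = -γ = -1/9
Result: (-1/9)/(x - 6) - (1/3)/(x - 6)² + (1/9)/(x - 9)


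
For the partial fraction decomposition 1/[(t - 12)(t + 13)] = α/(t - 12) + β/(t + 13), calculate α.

Cover-up at t = 12: α = 1/(12 + 13) = 1/25


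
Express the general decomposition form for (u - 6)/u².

Repeated linear factor: A/u + B/u²


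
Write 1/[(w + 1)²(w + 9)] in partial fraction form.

Cover-up at w=-9: C = 1/(-9 + 1)² = 1/64. Cover-up at w=-1: B = 1/(-1 + 9) = 1/8. Comparing w² coeff: A = -C = -1/64
Result: (-1/64)/(w + 1) + (1/8)/(w + 1)² + (1/64)/(w + 9)


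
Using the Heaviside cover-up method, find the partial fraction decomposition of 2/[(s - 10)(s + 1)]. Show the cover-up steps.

Cover (s - 10): set s=10, get A = 2/(10 + 1) = 2/11. Cover (s + 1): set s=-1, get B = 2/(-1 - 10) = -2/11.
Result: (2/11)/(s - 10) - (2/11)/(s + 1)


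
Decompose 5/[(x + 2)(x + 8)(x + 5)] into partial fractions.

Using cover-up method: α = 5/18, β = 5/18, γ = -5/9
Result: (5/18)/(x + 2) + (5/18)/(x + 8) - (5/9)/(x + 5)


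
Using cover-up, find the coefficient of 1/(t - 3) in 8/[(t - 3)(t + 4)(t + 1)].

Cover (t - 3), set t=3: 8/[(3 + 4)(3 + 1)] = 2/7


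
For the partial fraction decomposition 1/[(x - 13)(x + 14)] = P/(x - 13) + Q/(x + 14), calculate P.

Cover-up at x = 13: P = 1/(13 + 14) = 1/27


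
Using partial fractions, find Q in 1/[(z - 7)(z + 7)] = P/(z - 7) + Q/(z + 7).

Cover-up at z = -7: Q = 1/(-7 - 7) = -1/14


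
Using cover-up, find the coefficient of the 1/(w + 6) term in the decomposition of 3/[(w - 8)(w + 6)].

Cover (w + 6), set w=-6: 3/((w - 8) at w=-6) = 3/(-14) = -3/14


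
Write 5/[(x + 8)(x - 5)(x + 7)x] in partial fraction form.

Using Heaviside cover-up: (-5/104)/(x + 8) + (1/156)/(x - 5) + (5/84)/(x + 7) - (1/56)/x


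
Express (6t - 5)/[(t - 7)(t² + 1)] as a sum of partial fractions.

At t=7: α = (6·7 - 5)/(7² + 1) = 37/50. β = -α = -37/50, γ = 6 - 7·α = 41/50
Result: (37/50)/(t - 7) - ((37/50)t - 41/50)/(t² + 1)


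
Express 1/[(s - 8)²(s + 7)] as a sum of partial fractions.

Cover-up at s=-7: C = 1/(-7 - 8)² = 1/225. Cover-up at s=8: B = 1/(8 + 7) = 1/15. Comparing s² coeff: A = -C = -1/225
Result: (-1/225)/(s - 8) + (1/15)/(s - 8)² + (1/225)/(s + 7)


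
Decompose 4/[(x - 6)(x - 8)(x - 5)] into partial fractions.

Using cover-up method: A = -2, B = 2/3, C = 4/3
Result: -2/(x - 6) + (2/3)/(x - 8) + (4/3)/(x - 5)


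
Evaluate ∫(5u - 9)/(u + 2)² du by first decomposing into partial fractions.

Decompose: P = 5, Q = 5·(-2) - 9 = -19, so (5u - 9)/(u + 2)² = 5/(u + 2) - 19/(u + 2)². Integrate: ∫ P/(u + 2) du = 5 ln|(u + 2)|; ∫ Q/(u + 2)² du = 19/(u + 2). Sum: 5 ln|(u + 2)| + 19/(u + 2) + C


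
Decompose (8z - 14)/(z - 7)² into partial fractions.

(8z - 14) = P(z - 7) + Q. At z = 7: Q = 8·7 - 14 = 42. Coeff of z: P = 8
Result: 8/(z - 7) + 42/(z - 7)²


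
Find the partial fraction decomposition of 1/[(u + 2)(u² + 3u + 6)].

Cover-up at u = -2: P = 1/((-2)² + 3·(-2) + 6) = 1/4. Then Q = -P = -1/4, R = -P·(3 - 2) = -1/4
Result: (1/4)/(u + 2) - ((1/4)u + 1/4)/(u² + 3u + 6)


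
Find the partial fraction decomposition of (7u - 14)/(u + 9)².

(7u - 14) = A(u + 9) + B. At u = -9: B = 7·(-9) - 14 = -77. Coeff of u: A = 7
Result: 7/(u + 9) - 77/(u + 9)²


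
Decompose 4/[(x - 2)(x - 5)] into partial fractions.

4/(x - 2)(x - 5) = A/(x - 2) + B/(x - 5). A = 4/(2 - 5) = -4/3, B = 4/(5 - 2) = 4/3
Result: (-4/3)/(x - 2) + (4/3)/(x - 5)


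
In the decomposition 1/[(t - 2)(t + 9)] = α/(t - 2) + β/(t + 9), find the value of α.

Cover-up at t = 2: α = 1/(2 + 9) = 1/11


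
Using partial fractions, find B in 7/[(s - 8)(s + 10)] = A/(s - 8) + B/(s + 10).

Cover-up at s = -10: B = 7/(-10 - 8) = -7/18


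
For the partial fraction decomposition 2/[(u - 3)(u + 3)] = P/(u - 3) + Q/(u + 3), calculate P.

Cover-up at u = 3: P = 2/(3 + 3) = 2/6 = 1/3


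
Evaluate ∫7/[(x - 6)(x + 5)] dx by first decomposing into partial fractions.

Decompose: 7/[(x - 6)(x + 5)] = (7/11)/(x - 6) - (7/11)/(x + 5). Integrate each term: (7/11) ln|(x - 6)| - (7/11) ln|(x + 5)| + C


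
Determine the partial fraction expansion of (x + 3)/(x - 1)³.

(x + 3) = α(x - 1)² + β(x - 1) + γ. At x = 1: γ = 1·1 + 3 = 4. Coefficients: α = 0, β = 1
Result: 1/(x - 1)² + 4/(x - 1)³


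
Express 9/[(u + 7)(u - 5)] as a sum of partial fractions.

9/(u + 7)(u - 5) = P/(u + 7) + Q/(u - 5). P = 9/(-7 - 5) = -3/4, Q = 9/(5 + 7) = 3/4
Result: (-3/4)/(u + 7) + (3/4)/(u - 5)


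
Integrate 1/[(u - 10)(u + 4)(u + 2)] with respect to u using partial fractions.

Cover-up: A = 1/168, B = 1/28, C = -1/24. Decomposition: (1/168)/(u - 10) + (1/28)/(u + 4) - (1/24)/(u + 2). Integrate each term: (1/168) ln|(u - 10)| + (1/28) ln|(u + 4)| - (1/24) ln|(u + 2)| + C


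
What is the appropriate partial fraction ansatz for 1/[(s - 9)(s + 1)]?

Distinct linear factors: α/(s - 9) + β/(s + 1)


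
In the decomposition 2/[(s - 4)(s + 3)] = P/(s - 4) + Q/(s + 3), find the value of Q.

Cover-up at s = -3: Q = 2/(-3 - 4) = -2/7


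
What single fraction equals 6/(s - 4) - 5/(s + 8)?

Common denominator (s - 4)(s + 8). Numerator: 6(s + 8) - 5(s - 4) = (6s + 48) - (5s - 20) = s + 68
Result: (s + 68)/[(s - 4)(s + 8)]


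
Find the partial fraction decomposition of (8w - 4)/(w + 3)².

(8w - 4) = α(w + 3) + β. At w = -3: β = 8·(-3) - 4 = -28. Coeff of w: α = 8
Result: 8/(w + 3) - 28/(w + 3)²


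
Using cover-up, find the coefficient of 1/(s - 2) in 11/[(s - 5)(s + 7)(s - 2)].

Cover (s - 2), set s=2: 11/[(2 - 5)(2 + 7)] = -11/27


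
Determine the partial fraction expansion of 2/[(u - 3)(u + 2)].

2/(u - 3)(u + 2) = P/(u - 3) + Q/(u + 2). P = 2/(3 + 2) = 2/5, Q = 2/(-2 - 3) = -2/5
Result: (2/5)/(u - 3) - (2/5)/(u + 2)


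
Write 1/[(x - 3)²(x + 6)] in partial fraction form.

Cover-up at x=-6: γ = 1/(-6 - 3)² = 1/81. Cover-up at x=3: β = 1/(3 + 6) = 1/9. Comparing x² coeff: α = -γ = -1/81
Result: (-1/81)/(x - 3) + (1/9)/(x - 3)² + (1/81)/(x + 6)


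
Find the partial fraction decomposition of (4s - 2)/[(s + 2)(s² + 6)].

At s=-2: P = (4·(-2) - 2)/((-2)² + 6) = -1. Q = -P = 1, R = 4 - (-2)·P = 2
Result: -1/(s + 2) + (s + 2)/(s² + 6)


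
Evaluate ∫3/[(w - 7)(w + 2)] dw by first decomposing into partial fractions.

Decompose: 3/[(w - 7)(w + 2)] = (1/3)/(w - 7) - (1/3)/(w + 2). Integrate each term: (1/3) ln|(w - 7)| - (1/3) ln|(w + 2)| + C


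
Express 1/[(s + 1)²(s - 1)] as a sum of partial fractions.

Cover-up at s=1: R = 1/(1 + 1)² = 1/4. Cover-up at s=-1: Q = 1/(-1 - 1) = -1/2. Comparing s² coeff: P = -R = -1/4
Result: (-1/4)/(s + 1) - (1/2)/(s + 1)² + (1/4)/(s - 1)


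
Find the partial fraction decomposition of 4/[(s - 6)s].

4/(s - 6)s = P/(s - 6) + Q/s. P = 4/(6 - 0) = 2/3, Q = 4/(0 - 6) = -2/3
Result: (2/3)/(s - 6) - (2/3)/s


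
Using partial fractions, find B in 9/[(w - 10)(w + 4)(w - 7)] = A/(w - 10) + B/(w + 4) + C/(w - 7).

Cover-up at w = -4: B = 9/[(-4 - 10)(-4 - 7)] = 9/[(-14)(-11)] = 9/154


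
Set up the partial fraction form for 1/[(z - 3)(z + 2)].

Distinct linear factors: α/(z - 3) + β/(z + 2)


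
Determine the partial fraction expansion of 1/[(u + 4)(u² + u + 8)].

Cover-up at u = -4: α = 1/((-4)² + 1·(-4) + 8) = 1/20. Then β = -α = -1/20, γ = -α·(1 - 4) = 3/20
Result: (1/20)/(u + 4) - ((1/20)u - 3/20)/(u² + u + 8)


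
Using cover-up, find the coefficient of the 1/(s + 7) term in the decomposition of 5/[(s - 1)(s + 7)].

Cover (s + 7), set s=-7: 5/((s - 1) at s=-7) = 5/(-8) = -5/8


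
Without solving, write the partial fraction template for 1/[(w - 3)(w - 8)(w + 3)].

Three distinct linear factors: A/(w - 3) + B/(w - 8) + C/(w + 3)


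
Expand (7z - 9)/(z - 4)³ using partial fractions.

(7z - 9) = A(z - 4)² + B(z - 4) + C. At z = 4: C = 7·4 - 9 = 19. Coefficients: A = 0, B = 7
Result: 7/(z - 4)² + 19/(z - 4)³


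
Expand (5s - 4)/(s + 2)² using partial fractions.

(5s - 4) = A(s + 2) + B. At s = -2: B = 5·(-2) - 4 = -14. Coeff of s: A = 5
Result: 5/(s + 2) - 14/(s + 2)²


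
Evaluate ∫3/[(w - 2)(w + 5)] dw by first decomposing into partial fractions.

Decompose: 3/[(w - 2)(w + 5)] = (3/7)/(w - 2) - (3/7)/(w + 5). Integrate each term: (3/7) ln|(w - 2)| - (3/7) ln|(w + 5)| + C


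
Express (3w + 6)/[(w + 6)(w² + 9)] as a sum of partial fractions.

At w=-6: A = (3·(-6) + 6)/((-6)² + 9) = -4/15. B = -A = 4/15, C = 3 - (-6)·A = 7/5
Result: (-4/15)/(w + 6) + ((4/15)w + 7/5)/(w² + 9)


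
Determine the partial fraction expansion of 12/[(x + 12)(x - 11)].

12/(x + 12)(x - 11) = A/(x + 12) + B/(x - 11). A = 12/(-12 - 11) = -12/23, B = 12/(11 + 12) = 12/23
Result: (-12/23)/(x + 12) + (12/23)/(x - 11)


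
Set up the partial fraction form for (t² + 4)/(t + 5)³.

Repeated linear factor (power 3): α/(t + 5) + β/(t + 5)² + γ/(t + 5)³


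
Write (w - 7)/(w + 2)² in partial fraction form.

(w - 7) = α(w + 2) + β. At w = -2: β = 1·(-2) - 7 = -9. Coeff of w: α = 1
Result: 1/(w + 2) - 9/(w + 2)²


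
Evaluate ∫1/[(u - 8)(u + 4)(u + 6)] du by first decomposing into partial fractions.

Cover-up: P = 1/168, Q = -1/24, R = 1/28. Decomposition: (1/168)/(u - 8) - (1/24)/(u + 4) + (1/28)/(u + 6). Integrate each term: (1/168) ln|(u - 8)| - (1/24) ln|(u + 4)| + (1/28) ln|(u + 6)| + C


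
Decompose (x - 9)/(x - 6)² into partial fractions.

(x - 9) = P(x - 6) + Q. At x = 6: Q = 1·6 - 9 = -3. Coeff of x: P = 1
Result: 1/(x - 6) - 3/(x - 6)²


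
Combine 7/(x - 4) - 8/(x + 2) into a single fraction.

Common denominator (x - 4)(x + 2). Numerator: 7(x + 2) - 8(x - 4) = (7x + 14) - (8x - 32) = -x + 46
Result: (-x + 46)/[(x - 4)(x + 2)]


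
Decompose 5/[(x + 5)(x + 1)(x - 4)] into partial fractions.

Using cover-up method: α = 5/36, β = -1/4, γ = 1/9
Result: (5/36)/(x + 5) - (1/4)/(x + 1) + (1/9)/(x - 4)


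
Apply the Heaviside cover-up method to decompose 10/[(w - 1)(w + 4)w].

Cover (w - 1), w=1: P = 10/[(1 + 4)(1 - 0)] = 2. Cover (w + 4), w=-4: Q = 10/[(-4 - 1)(-4 - 0)] = 1/2. Cover w, w=0: R = 10/[(0 - 1)(0 + 4)] = -5/2.
Result: 2/(w - 1) + (1/2)/(w + 4) - (5/2)/w


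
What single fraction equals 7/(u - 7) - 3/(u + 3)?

Common denominator (u - 7)(u + 3). Numerator: 7(u + 3) - 3(u - 7) = (7u + 21) - (3u - 21) = 4u + 42
Result: (4u + 42)/[(u - 7)(u + 3)]


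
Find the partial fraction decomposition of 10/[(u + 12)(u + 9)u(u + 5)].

Using Heaviside cover-up: (-5/126)/(u + 12) + (5/54)/(u + 9) + (1/54)/u - (1/14)/(u + 5)


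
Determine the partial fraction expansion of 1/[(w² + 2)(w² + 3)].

Coefficient matching gives α = γ = 0, β = 1/(3-2) = 1, δ = -β = -1
Result: 1/(w² + 2) - 1/(w² + 3)


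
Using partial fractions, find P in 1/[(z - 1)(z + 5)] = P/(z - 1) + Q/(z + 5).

Cover-up at z = 1: P = 1/(1 + 5) = 1/6


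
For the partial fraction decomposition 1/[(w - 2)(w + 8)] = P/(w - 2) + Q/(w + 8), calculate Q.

Cover-up at w = -8: Q = 1/(-8 - 2) = -1/10


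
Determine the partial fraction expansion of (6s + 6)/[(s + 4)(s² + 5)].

At s=-4: α = (6·(-4) + 6)/((-4)² + 5) = -6/7. β = -α = 6/7, γ = 6 - (-4)·α = 18/7
Result: (-6/7)/(s + 4) + ((6/7)s + 18/7)/(s² + 5)


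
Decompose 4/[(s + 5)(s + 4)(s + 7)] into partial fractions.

Using cover-up method: α = -2, β = 4/3, γ = 2/3
Result: -2/(s + 5) + (4/3)/(s + 4) + (2/3)/(s + 7)


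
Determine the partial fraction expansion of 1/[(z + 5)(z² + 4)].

Cover-up at z = -5: α = 1/((-5)² + 4) = 1/29. Then β = -α = -1/29, γ = -α·(0 - 5) = 5/29
Result: (1/29)/(z + 5) - ((1/29)z - 5/29)/(z² + 4)


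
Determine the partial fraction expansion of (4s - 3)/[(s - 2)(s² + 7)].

At s=2: P = (4·2 - 3)/(2² + 7) = 5/11. Q = -P = -5/11, R = 4 - 2·P = 34/11
Result: (5/11)/(s - 2) - ((5/11)s - 34/11)/(s² + 7)


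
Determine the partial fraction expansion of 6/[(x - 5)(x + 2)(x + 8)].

Using cover-up method: A = 6/91, B = -1/7, C = 1/13
Result: (6/91)/(x - 5) - (1/7)/(x + 2) + (1/13)/(x + 8)


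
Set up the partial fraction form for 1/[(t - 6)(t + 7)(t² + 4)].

Two linear + quadratic: α/(t - 6) + β/(t + 7) + (γt + δ)/(t² + 4)


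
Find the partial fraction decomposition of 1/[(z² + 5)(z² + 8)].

Coefficient matching gives α = γ = 0, β = 1/(8-5) = 1/3, δ = -β = -1/3
Result: (1/3)/(z² + 5) - (1/3)/(z² + 8)


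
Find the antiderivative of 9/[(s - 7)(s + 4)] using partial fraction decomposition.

Decompose: 9/[(s - 7)(s + 4)] = (9/11)/(s - 7) - (9/11)/(s + 4). Integrate each term: (9/11) ln|(s - 7)| - (9/11) ln|(s + 4)| + C


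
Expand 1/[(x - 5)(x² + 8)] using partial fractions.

Cover-up at x = 5: α = 1/(5² + 8) = 1/33. Then β = -α = -1/33, γ = -α·(0 + 5) = -5/33
Result: (1/33)/(x - 5) - ((1/33)x + 5/33)/(x² + 8)


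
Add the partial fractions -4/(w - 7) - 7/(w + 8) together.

Common denominator (w - 7)(w + 8). Numerator: -4(w + 8) - 7(w - 7) = (-4w - 32) - (7w - 49) = -11w + 17
Result: (-11w + 17)/[(w - 7)(w + 8)]


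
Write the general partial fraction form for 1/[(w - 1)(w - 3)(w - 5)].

Three distinct linear factors: A/(w - 1) + B/(w - 3) + C/(w - 5)


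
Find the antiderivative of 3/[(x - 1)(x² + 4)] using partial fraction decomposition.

Cover-up at x=1: P = 3/(1²+4) = 3/5. Coeff matching: Q = -3/5, R = -3/5. Decomposition: (3/5)/(x - 1) - ((3/5)x + 3/5)/(x² + 4). Integrate: linear → ln, quadratic → (1/2)ln + arctan: (3/5) ln|(x - 1)| - (3/10) ln(x² + 4) - (3/10) arctan(x/2) + C


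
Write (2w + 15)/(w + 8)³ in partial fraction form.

(2w + 15) = A(w + 8)² + B(w + 8) + C. At w = -8: C = 2·(-8) + 15 = -1. Coefficients: A = 0, B = 2
Result: 2/(w + 8)² - 1/(w + 8)³


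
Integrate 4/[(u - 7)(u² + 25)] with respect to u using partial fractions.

Cover-up at u=7: A = 4/(7²+25) = 2/37. Coeff matching: B = -2/37, C = -14/37. Decomposition: (2/37)/(u - 7) - ((2/37)u + 14/37)/(u² + 25). Integrate: linear → ln, quadratic → (1/2)ln + arctan: (2/37) ln|(u - 7)| - (1/37) ln(u² + 25) - (14/185) arctan(u/5) + C


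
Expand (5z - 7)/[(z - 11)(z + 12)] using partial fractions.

At z=11: α = (5·11 - 7)/(11 + 12) = 48/23. At z=-12: β = (5·(-12) - 7)/(-12 - 11) = 67/23
Result: (48/23)/(z - 11) + (67/23)/(z + 12)


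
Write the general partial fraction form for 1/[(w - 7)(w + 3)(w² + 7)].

Two linear + quadratic: A/(w - 7) + B/(w + 3) + (Cw + D)/(w² + 7)


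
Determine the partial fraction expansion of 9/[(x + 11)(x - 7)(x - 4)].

Using cover-up method: P = 1/30, Q = 1/6, R = -1/5
Result: (1/30)/(x + 11) + (1/6)/(x - 7) - (1/5)/(x - 4)


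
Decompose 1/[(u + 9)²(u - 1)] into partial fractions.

Cover-up at u=1: C = 1/(1 + 9)² = 1/100. Cover-up at u=-9: B = 1/(-9 - 1) = -1/10. Comparing u² coeff: A = -C = -1/100
Result: (-1/100)/(u + 9) - (1/10)/(u + 9)² + (1/100)/(u - 1)


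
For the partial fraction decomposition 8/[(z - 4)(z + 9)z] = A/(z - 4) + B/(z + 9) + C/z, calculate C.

Cover-up at z = 0: C = 8/[(0 - 4)(0 + 9)] = 8/[(-4)(9)] = -8/36 = -2/9


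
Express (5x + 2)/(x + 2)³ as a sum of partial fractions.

(5x + 2) = P(x + 2)² + Q(x + 2) + R. At x = -2: R = 5·(-2) + 2 = -8. Coefficients: P = 0, Q = 5
Result: 5/(x + 2)² - 8/(x + 2)³


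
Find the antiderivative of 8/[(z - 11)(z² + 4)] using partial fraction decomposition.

Cover-up at z=11: P = 8/(11²+4) = 8/125. Coeff matching: Q = -8/125, R = -88/125. Decomposition: (8/125)/(z - 11) - ((8/125)z + 88/125)/(z² + 4). Integrate: linear → ln, quadratic → (1/2)ln + arctan: (8/125) ln|(z - 11)| - (4/125) ln(z² + 4) - (44/125) arctan(z/2) + C


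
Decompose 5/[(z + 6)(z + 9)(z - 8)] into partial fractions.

Using cover-up method: A = -5/42, B = 5/51, C = 5/238
Result: (-5/42)/(z + 6) + (5/51)/(z + 9) + (5/238)/(z - 8)


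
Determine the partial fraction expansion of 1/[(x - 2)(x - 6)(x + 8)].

Using cover-up method: P = -1/40, Q = 1/56, R = 1/140
Result: (-1/40)/(x - 2) + (1/56)/(x - 6) + (1/140)/(x + 8)


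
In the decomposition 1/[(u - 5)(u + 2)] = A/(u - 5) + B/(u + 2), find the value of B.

Cover-up at u = -2: B = 1/(-2 - 5) = -1/7


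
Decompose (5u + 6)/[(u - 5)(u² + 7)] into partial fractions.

At u=5: α = (5·5 + 6)/(5² + 7) = 31/32. β = -α = -31/32, γ = 5 - 5·α = 5/32
Result: (31/32)/(u - 5) - ((31/32)u - 5/32)/(u² + 7)


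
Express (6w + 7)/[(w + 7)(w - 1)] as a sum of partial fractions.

At w=-7: α = (6·(-7) + 7)/(-7 - 1) = 35/8. At w=1: β = (6·1 + 7)/(1 + 7) = 13/8
Result: (35/8)/(w + 7) + (13/8)/(w - 1)


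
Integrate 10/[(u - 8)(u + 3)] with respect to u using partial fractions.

Decompose: 10/[(u - 8)(u + 3)] = (10/11)/(u - 8) - (10/11)/(u + 3). Integrate each term: (10/11) ln|(u - 8)| - (10/11) ln|(u + 3)| + C


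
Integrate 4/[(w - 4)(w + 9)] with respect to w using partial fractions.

Decompose: 4/[(w - 4)(w + 9)] = (4/13)/(w - 4) - (4/13)/(w + 9). Integrate each term: (4/13) ln|(w - 4)| - (4/13) ln|(w + 9)| + C


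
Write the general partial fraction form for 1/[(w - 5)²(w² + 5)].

Repeated linear + quadratic: A/(w - 5) + B/(w - 5)² + (Cw + D)/(w² + 5)


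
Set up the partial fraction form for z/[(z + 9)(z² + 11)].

Linear + irreducible quadratic: A/(z + 9) + (Bz + C)/(z² + 11)


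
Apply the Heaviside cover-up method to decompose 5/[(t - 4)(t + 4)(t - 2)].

Cover (t - 4), t=4: α = 5/[(4 + 4)(4 - 2)] = 5/16. Cover (t + 4), t=-4: β = 5/[(-4 - 4)(-4 - 2)] = 5/48. Cover (t - 2), t=2: γ = 5/[(2 - 4)(2 + 4)] = -5/12.
Result: (5/16)/(t - 4) + (5/48)/(t + 4) - (5/12)/(t - 2)


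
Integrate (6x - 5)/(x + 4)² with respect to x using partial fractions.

Decompose: A = 6, B = 6·(-4) - 5 = -29, so (6x - 5)/(x + 4)² = 6/(x + 4) - 29/(x + 4)². Integrate: ∫ A/(x + 4) dx = 6 ln|(x + 4)|; ∫ B/(x + 4)² dx = 29/(x + 4). Sum: 6 ln|(x + 4)| + 29/(x + 4) + C


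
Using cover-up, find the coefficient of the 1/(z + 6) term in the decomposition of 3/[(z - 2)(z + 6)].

Cover (z + 6), set z=-6: 3/((z - 2) at z=-6) = 3/(-8) = -3/8


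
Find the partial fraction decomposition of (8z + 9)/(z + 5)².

(8z + 9) = α(z + 5) + β. At z = -5: β = 8·(-5) + 9 = -31. Coeff of z: α = 8
Result: 8/(z + 5) - 31/(z + 5)²


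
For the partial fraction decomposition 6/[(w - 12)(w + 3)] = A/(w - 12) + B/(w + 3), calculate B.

Cover-up at w = -3: B = 6/(-3 - 12) = -6/15 = -2/5


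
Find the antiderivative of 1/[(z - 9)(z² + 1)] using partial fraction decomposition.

Cover-up at z=9: A = 1/(9²+1) = 1/82. Coeff matching: B = -1/82, C = -9/82. Decomposition: (1/82)/(z - 9) - ((1/82)z + 9/82)/(z² + 1). Integrate: linear → ln, quadratic → (1/2)ln + arctan: (1/82) ln|(z - 9)| - (1/164) ln(z² + 1) - (9/82) arctan(z) + C


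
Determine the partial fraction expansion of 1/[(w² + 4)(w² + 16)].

Coefficient matching gives A = C = 0, B = 1/(16-4) = 1/12, D = -B = -1/12
Result: (1/12)/(w² + 4) - (1/12)/(w² + 16)


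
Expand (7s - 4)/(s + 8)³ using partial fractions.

(7s - 4) = A(s + 8)² + B(s + 8) + C. At s = -8: C = 7·(-8) - 4 = -60. Coefficients: A = 0, B = 7
Result: 7/(s + 8)² - 60/(s + 8)³


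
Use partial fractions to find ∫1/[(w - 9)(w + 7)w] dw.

Cover-up: A = 1/144, B = 1/112, C = -1/63. Decomposition: (1/144)/(w - 9) + (1/112)/(w + 7) - (1/63)/w. Integrate each term: (1/144) ln|(w - 9)| + (1/112) ln|(w + 7)| - (1/63) ln|w| + C


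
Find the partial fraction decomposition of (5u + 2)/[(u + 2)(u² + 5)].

At u=-2: α = (5·(-2) + 2)/((-2)² + 5) = -8/9. β = -α = 8/9, γ = 5 - (-2)·α = 29/9
Result: (-8/9)/(u + 2) + ((8/9)u + 29/9)/(u² + 5)


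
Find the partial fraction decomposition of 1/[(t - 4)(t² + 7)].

Cover-up at t = 4: A = 1/(4² + 7) = 1/23. Then B = -A = -1/23, C = -A·(0 + 4) = -4/23
Result: (1/23)/(t - 4) - ((1/23)t + 4/23)/(t² + 7)


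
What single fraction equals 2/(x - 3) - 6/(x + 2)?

Common denominator (x - 3)(x + 2). Numerator: 2(x + 2) - 6(x - 3) = (2x + 4) - (6x - 18) = -4x + 22
Result: (-4x + 22)/[(x - 3)(x + 2)]


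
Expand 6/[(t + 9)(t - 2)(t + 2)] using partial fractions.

Using cover-up method: α = 6/77, β = 3/22, γ = -3/14
Result: (6/77)/(t + 9) + (3/22)/(t - 2) - (3/14)/(t + 2)


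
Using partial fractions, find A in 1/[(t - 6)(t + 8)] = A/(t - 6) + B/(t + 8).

Cover-up at t = 6: A = 1/(6 + 8) = 1/14


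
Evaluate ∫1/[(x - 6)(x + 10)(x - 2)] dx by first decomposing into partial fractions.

Cover-up: A = 1/64, B = 1/192, C = -1/48. Decomposition: (1/64)/(x - 6) + (1/192)/(x + 10) - (1/48)/(x - 2). Integrate each term: (1/64) ln|(x - 6)| + (1/192) ln|(x + 10)| - (1/48) ln|(x - 2)| + C
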